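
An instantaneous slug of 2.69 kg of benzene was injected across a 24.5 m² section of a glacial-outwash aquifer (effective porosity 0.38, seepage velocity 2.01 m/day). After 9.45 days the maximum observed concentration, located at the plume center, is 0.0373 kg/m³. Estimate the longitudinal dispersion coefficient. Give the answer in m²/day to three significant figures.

0.505 m²/day

At the plume center C_max = M/(n_e·A·√(4πDt)), so D = M²/(4πt·(n_e·A·C_max)²).
n_e·A·C_max = 0.38 × 24.5 × 0.0373 = 0.3473 kg/m.
D = 2.69²/(4π × 9.45 × 0.3473²) = 0.505 m²/day.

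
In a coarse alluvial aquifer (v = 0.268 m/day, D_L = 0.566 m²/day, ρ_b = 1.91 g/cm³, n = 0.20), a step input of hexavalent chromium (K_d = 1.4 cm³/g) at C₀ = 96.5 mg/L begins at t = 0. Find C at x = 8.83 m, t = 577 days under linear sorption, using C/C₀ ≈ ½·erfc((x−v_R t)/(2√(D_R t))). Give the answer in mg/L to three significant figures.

59.1 mg/L

Retardation factor R = 1 + ρ_b·K_d/n = 1 + 1.91 × 1.4/0.20 = 14.37.
Sorption retards both mechanisms: v_R = v/R = 0.01865 m/day, D_R = D/R = 0.03939 m²/day.
v_R·t = 0.01865 × 577 = 10.76105 m; 2√(D_R t) = 9.535 m; argument = (8.83 − 10.76105)/9.535 = -0.2025.
C = C₀ × ½·erfc(-0.2025) = 96.5 × 0.6127 = 59.1 mg/L.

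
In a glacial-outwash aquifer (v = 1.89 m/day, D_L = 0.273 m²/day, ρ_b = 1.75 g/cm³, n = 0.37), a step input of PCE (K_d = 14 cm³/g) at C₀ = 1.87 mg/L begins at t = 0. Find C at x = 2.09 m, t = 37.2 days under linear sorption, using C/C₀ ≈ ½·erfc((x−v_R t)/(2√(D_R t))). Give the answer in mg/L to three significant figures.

0.0538 mg/L

Retardation factor R = 1 + ρ_b·K_d/n = 1 + 1.75 × 14/0.37 = 67.22.
Sorption retards both mechanisms: v_R = v/R = 0.02812 m/day, D_R = D/R = 0.004061 m²/day.
v_R·t = 0.02812 × 37.2 = 1.046064 m; 2√(D_R t) = 0.7774 m; argument = (2.09 − 1.046064)/0.7774 = 1.343.
C = C₀ × ½·erfc(1.343) = 1.87 × 0.02876 = 0.0538 mg/L.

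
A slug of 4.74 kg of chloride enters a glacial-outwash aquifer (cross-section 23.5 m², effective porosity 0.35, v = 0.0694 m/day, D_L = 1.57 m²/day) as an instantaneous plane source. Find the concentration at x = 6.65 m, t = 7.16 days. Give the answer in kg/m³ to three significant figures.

0.0209 kg/m³

For an instantaneous plane source, C(x,t) = M/(n_e·A·√(4πDt)) · exp(−(x−vt)²/(4Dt)), with n_e·A the pore (flow) area.
Plume center vt = 0.0694 × 7.16 = 0.496904 m, so the well at 6.65 m is 6.153096 m downgradient of the peak.
√(4πDt) = 11.89 m, giving peak height M/(n_e·A·√(4πDt)) = 4.74/(0.35 × 23.5 × 11.89) = 0.04847 kg/m³.
(x−vt)²/(4Dt) = (6.153096)²/(4 × 1.57 × 7.16) = 0.8420; exp(−0.8420) = 0.4308.
C = 0.04847 × 0.4308 = 0.0209 kg/m³.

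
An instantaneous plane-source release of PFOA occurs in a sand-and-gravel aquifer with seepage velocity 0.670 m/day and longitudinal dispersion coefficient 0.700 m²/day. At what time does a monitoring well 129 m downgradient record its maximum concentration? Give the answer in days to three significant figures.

191 days

For the 1D instantaneous-source solution, setting ∂C/∂t = 0 at fixed x gives v²t² + 2Dt − x² = 0, so t = (√(D² + v²x²) − D)/v².
√(D² + v²x²) = √(0.700² + 0.670² × 129²) = 86.43; v² = 0.4489.
t = (86.43 − 0.700)/0.4489 = 191 days (vs. the pure-advection estimate x/v = 193 d).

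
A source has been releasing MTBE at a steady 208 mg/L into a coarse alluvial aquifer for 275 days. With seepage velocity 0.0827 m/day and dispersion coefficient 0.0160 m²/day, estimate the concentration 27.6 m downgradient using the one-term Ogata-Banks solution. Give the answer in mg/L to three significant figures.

10.6 mg/L

For a continuous step input, C/C₀ ≈ ½·erfc((x−vt)/(2√(Dt))).
vt = 0.0827 × 275 = 22.7425 m and 2√(Dt) = 2√(0.0160 × 275) = 4.195 m.
Argument (x−vt)/(2√(Dt)) = (27.6 − 22.7425)/4.195 = 1.158; ½·erfc(1.158) = 0.05075.
C = 208 × 0.05075 = 10.6 mg/L.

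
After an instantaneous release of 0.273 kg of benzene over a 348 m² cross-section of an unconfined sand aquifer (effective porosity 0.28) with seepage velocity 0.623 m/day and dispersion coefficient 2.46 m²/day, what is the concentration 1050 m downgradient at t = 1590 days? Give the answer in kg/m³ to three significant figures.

For an instantaneous plane source, C(x,t) = M/(n_e·A·√(4πDt)) · exp(−(x−vt)²/(4Dt)), with n_e·A the pore (flow) area.
Plume center vt = 0.623 × 1590 = 990.57 m, so the well at 1050 m is 59.43 m downgradient of the peak.
√(4πDt) = 221.7 m, giving peak height M/(n_e·A·√(4πDt)) = 0.273/(0.28 × 348 × 221.7) = 1.264e-05 kg/m³.
(x−vt)²/(4Dt) = (59.43)²/(4 × 2.46 × 1590) = 0.2257; exp(−0.2257) = 0.7980.
C = 1.264e-05 × 0.7980 = 1.01e-05 kg/m³.

1.01e-05 kg/m³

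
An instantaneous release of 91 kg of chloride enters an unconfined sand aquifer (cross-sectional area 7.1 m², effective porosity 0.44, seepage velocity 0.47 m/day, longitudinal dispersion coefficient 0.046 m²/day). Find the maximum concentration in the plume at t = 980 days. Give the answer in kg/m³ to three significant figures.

The peak of an instantaneous 1D plume sits at x = vt; there the Gaussian factor is 1 and C_max = M/(n_e·A·√(4πDt)), where n_e·A is the pore area the mass is dissolved in.
√(4πDt) = √(4π × 0.046 × 980) = 23.80 m, so C_max = 91/(0.44 × 7.1 × 23.80) = 1.22 kg/m³.

1.22 kg/m³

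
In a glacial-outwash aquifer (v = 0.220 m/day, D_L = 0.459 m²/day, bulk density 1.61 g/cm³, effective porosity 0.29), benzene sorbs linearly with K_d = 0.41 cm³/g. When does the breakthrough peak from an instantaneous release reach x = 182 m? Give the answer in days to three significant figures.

Retardation factor R = 1 + ρ_b·K_d/n = 1 + 1.61 × 0.41/0.29 = 3.276.
Sorption retards both mechanisms: v_R = v/R = 0.06716 m/day, D_R = D/R = 0.1401 m²/day.
Peak time from v_R²t² + 2D_R t − x² = 0: t = (√(D_R² + v_R²x²) − D_R)/v_R².
√(D_R² + v_R²x²) = √(0.1401² + 0.06716² × 182²) = 12.22; v_R² = 0.004510.
t = (12.22 − 0.1401)/0.004510 = 2680 days.

2680 days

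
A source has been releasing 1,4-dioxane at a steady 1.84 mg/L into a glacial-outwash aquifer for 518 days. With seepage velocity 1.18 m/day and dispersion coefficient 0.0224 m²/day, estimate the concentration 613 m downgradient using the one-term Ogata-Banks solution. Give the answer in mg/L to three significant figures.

For a continuous step input, C/C₀ ≈ ½·erfc((x−vt)/(2√(Dt))).
vt = 1.18 × 518 = 611.24 m and 2√(Dt) = 2√(0.0224 × 518) = 6.813 m.
Argument (x−vt)/(2√(Dt)) = (613 − 611.24)/6.813 = 0.2583; ½·erfc(0.2583) = 0.3574.
C = 1.84 × 0.3574 = 0.658 mg/L.

0.658 mg/L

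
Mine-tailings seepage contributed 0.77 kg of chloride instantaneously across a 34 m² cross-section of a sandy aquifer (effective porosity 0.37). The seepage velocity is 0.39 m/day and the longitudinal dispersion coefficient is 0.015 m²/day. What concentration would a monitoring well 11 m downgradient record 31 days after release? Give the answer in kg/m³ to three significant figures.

0.0134 kg/m³

For an instantaneous plane source, C(x,t) = M/(n_e·A·√(4πDt)) · exp(−(x−vt)²/(4Dt)), with n_e·A the pore (flow) area.
Plume center vt = 0.39 × 31 = 12.09 m, so the well at 11 m is 1.09 m upgradient of the peak.
√(4πDt) = 2.417 m, giving peak height M/(n_e·A·√(4πDt)) = 0.77/(0.37 × 34 × 2.417) = 0.02532 kg/m³.
(x−vt)²/(4Dt) = (-1.09)²/(4 × 0.015 × 31) = 0.6388; exp(−0.6388) = 0.5279.
C = 0.02532 × 0.5279 = 0.0134 kg/m³.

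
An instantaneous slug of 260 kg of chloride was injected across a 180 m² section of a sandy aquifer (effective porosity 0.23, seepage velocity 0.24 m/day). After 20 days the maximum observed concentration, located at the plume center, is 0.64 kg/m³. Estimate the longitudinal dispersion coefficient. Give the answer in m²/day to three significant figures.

At the plume center C_max = M/(n_e·A·√(4πDt)), so D = M²/(4πt·(n_e·A·C_max)²).
n_e·A·C_max = 0.23 × 180 × 0.64 = 26.50 kg/m.
D = 260²/(4π × 20 × 26.50²) = 0.383 m²/day.

0.383 m²/day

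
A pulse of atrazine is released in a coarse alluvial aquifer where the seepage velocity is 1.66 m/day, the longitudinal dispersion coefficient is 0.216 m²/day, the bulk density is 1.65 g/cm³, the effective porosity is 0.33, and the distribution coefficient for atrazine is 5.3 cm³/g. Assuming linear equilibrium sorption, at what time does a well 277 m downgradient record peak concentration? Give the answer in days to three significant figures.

4590 days

Retardation factor R = 1 + ρ_b·K_d/n = 1 + 1.65 × 5.3/0.33 = 27.50.
Sorption retards both mechanisms: v_R = v/R = 0.06036 m/day, D_R = D/R = 0.007855 m²/day.
Peak time from v_R²t² + 2D_R t − x² = 0: t = (√(D_R² + v_R²x²) − D_R)/v_R².
√(D_R² + v_R²x²) = √(0.007855² + 0.06036² × 277²) = 16.72; v_R² = 0.003643.
t = (16.72 − 0.007855)/0.003643 = 4590 days.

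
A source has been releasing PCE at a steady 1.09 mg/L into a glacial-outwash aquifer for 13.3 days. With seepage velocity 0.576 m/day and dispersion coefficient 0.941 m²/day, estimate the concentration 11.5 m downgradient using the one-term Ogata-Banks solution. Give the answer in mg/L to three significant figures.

0.241 mg/L

For a continuous step input, C/C₀ ≈ ½·erfc((x−vt)/(2√(Dt))).
vt = 0.576 × 13.3 = 7.6608 m and 2√(Dt) = 2√(0.941 × 13.3) = 7.075 m.
Argument (x−vt)/(2√(Dt)) = (11.5 − 7.6608)/7.075 = 0.5426; ½·erfc(0.5426) = 0.2214.
C = 1.09 × 0.2214 = 0.241 mg/L.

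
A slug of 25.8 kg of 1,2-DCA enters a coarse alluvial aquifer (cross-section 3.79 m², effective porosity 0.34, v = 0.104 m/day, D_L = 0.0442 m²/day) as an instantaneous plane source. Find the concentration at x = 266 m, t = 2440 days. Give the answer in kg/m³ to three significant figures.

For an instantaneous plane source, C(x,t) = M/(n_e·A·√(4πDt)) · exp(−(x−vt)²/(4Dt)), with n_e·A the pore (flow) area.
Plume center vt = 0.104 × 2440 = 253.76 m, so the well at 266 m is 12.24 m downgradient of the peak.
√(4πDt) = 36.81 m, giving peak height M/(n_e·A·√(4πDt)) = 25.8/(0.34 × 3.79 × 36.81) = 0.5439 kg/m³.
(x−vt)²/(4Dt) = (12.24)²/(4 × 0.0442 × 2440) = 0.3473; exp(−0.3473) = 0.7066.
C = 0.5439 × 0.7066 = 0.384 kg/m³.

0.384 kg/m³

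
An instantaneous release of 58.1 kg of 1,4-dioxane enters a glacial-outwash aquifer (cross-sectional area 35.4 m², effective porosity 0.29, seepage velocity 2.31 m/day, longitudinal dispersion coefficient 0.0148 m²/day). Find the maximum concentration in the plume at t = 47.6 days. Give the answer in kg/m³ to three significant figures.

The peak of an instantaneous 1D plume sits at x = vt; there the Gaussian factor is 1 and C_max = M/(n_e·A·√(4πDt)), where n_e·A is the pore area the mass is dissolved in.
√(4πDt) = √(4π × 0.0148 × 47.6) = 2.975 m, so C_max = 58.1/(0.29 × 35.4 × 2.975) = 1.90 kg/m³.

1.90 kg/m³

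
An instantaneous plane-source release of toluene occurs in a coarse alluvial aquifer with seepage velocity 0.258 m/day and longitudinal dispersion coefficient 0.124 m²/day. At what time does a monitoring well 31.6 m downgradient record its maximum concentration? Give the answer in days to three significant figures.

For the 1D instantaneous-source solution, setting ∂C/∂t = 0 at fixed x gives v²t² + 2Dt − x² = 0, so t = (√(D² + v²x²) − D)/v².
√(D² + v²x²) = √(0.124² + 0.258² × 31.6²) = 8.154; v² = 0.066564.
t = (8.154 − 0.124)/0.066564 = 121 days (vs. the pure-advection estimate x/v = 122 d).

121 days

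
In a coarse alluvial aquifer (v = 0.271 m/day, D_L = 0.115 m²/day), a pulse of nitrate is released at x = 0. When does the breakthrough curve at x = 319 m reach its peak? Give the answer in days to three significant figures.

1180 days

For the 1D instantaneous-source solution, setting ∂C/∂t = 0 at fixed x gives v²t² + 2Dt − x² = 0, so t = (√(D² + v²x²) − D)/v².
√(D² + v²x²) = √(0.115² + 0.271² × 319²) = 86.45; v² = 0.073441.
t = (86.45 − 0.115)/0.073441 = 1180 days (vs. the pure-advection estimate x/v = 1180 d).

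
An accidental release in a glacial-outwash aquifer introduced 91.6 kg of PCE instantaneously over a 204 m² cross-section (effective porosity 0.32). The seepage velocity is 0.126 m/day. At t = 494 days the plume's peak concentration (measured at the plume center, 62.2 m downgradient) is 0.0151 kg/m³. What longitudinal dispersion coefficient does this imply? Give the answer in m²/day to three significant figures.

1.39 m²/day

At the plume center C_max = M/(n_e·A·√(4πDt)), so D = M²/(4πt·(n_e·A·C_max)²).
n_e·A·C_max = 0.32 × 204 × 0.0151 = 0.9857 kg/m.
D = 91.6²/(4π × 494 × 0.9857²) = 1.39 m²/day.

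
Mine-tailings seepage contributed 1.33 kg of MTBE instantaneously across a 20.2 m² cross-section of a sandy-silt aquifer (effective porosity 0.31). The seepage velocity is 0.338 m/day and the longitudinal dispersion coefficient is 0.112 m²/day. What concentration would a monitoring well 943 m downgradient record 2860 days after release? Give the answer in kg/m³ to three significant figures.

0.00216 kg/m³

For an instantaneous plane source, C(x,t) = M/(n_e·A·√(4πDt)) · exp(−(x−vt)²/(4Dt)), with n_e·A the pore (flow) area.
Plume center vt = 0.338 × 2860 = 966.68 m, so the well at 943 m is 23.68 m upgradient of the peak.
√(4πDt) = 63.44 m, giving peak height M/(n_e·A·√(4πDt)) = 1.33/(0.31 × 20.2 × 63.44) = 0.003348 kg/m³.
(x−vt)²/(4Dt) = (-23.68)²/(4 × 0.112 × 2860) = 0.4376; exp(−0.4376) = 0.6456.
C = 0.003348 × 0.6456 = 0.00216 kg/m³.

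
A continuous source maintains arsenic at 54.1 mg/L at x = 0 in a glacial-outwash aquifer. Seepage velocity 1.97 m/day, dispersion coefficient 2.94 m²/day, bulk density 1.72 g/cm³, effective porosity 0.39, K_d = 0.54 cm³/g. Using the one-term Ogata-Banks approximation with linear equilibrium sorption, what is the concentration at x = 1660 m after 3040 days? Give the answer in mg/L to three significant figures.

Retardation factor R = 1 + ρ_b·K_d/n = 1 + 1.72 × 0.54/0.39 = 3.382.
Sorption retards both mechanisms: v_R = v/R = 0.5825 m/day, D_R = D/R = 0.8693 m²/day.
v_R·t = 0.5825 × 3040 = 1770.8 m; 2√(D_R t) = 102.8 m; argument = (1660 − 1770.8)/102.8 = -1.078.
C = C₀ × ½·erfc(-1.078) = 54.1 × 0.9363 = 50.7 mg/L.

50.7 mg/L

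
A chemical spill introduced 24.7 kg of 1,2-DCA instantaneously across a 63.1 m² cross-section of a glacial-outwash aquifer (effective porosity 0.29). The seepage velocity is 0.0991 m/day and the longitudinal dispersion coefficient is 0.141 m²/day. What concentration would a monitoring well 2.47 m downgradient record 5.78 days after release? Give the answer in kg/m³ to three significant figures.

For an instantaneous plane source, C(x,t) = M/(n_e·A·√(4πDt)) · exp(−(x−vt)²/(4Dt)), with n_e·A the pore (flow) area.
Plume center vt = 0.0991 × 5.78 = 0.572798 m, so the well at 2.47 m is 1.897202 m downgradient of the peak.
√(4πDt) = 3.200 m, giving peak height M/(n_e·A·√(4πDt)) = 24.7/(0.29 × 63.1 × 3.200) = 0.4218 kg/m³.
(x−vt)²/(4Dt) = (1.897202)²/(4 × 0.141 × 5.78) = 1.104; exp(−1.104) = 0.3315.
C = 0.4218 × 0.3315 = 0.140 kg/m³.

0.140 kg/m³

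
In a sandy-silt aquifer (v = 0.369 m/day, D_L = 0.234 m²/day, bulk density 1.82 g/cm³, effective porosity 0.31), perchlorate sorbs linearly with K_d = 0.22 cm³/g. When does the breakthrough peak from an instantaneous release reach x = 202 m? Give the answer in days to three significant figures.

1250 days

Retardation factor R = 1 + ρ_b·K_d/n = 1 + 1.82 × 0.22/0.31 = 2.292.
Sorption retards both mechanisms: v_R = v/R = 0.1610 m/day, D_R = D/R = 0.1021 m²/day.
Peak time from v_R²t² + 2D_R t − x² = 0: t = (√(D_R² + v_R²x²) − D_R)/v_R².
√(D_R² + v_R²x²) = √(0.1021² + 0.1610² × 202²) = 32.52; v_R² = 0.02592.
t = (32.52 − 0.1021)/0.02592 = 1250 days.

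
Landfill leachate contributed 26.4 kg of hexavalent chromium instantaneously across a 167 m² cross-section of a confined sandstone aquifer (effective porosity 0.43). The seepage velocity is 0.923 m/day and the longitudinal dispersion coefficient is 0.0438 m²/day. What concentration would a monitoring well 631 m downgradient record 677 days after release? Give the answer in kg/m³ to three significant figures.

0.0139 kg/m³

For an instantaneous plane source, C(x,t) = M/(n_e·A·√(4πDt)) · exp(−(x−vt)²/(4Dt)), with n_e·A the pore (flow) area.
Plume center vt = 0.923 × 677 = 624.871 m, so the well at 631 m is 6.129 m downgradient of the peak.
√(4πDt) = 19.30 m, giving peak height M/(n_e·A·√(4πDt)) = 26.4/(0.43 × 167 × 19.30) = 0.01905 kg/m³.
(x−vt)²/(4Dt) = (6.129)²/(4 × 0.0438 × 677) = 0.3167; exp(−0.3167) = 0.7285.
C = 0.01905 × 0.7285 = 0.0139 kg/m³.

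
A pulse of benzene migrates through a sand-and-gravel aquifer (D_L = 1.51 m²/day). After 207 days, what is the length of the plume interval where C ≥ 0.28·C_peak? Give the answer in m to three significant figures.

79.8 m

The plume is Gaussian with σ = √(2Dt) = √(2 × 1.51 × 207) = 25.00 m.
C/C_peak = exp(−Δx²/(2σ²)) = 0.28 ⇒ Δx = σ·√(−2 ln 0.28) = 25.00 × 1.596 = 39.90 m.
Width = 2Δx = 79.8 m.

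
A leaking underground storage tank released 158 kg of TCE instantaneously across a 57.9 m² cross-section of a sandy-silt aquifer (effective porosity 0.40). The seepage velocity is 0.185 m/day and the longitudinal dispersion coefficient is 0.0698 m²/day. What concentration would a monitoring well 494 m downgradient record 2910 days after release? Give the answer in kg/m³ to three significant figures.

0.0120 kg/m³

For an instantaneous plane source, C(x,t) = M/(n_e·A·√(4πDt)) · exp(−(x−vt)²/(4Dt)), with n_e·A the pore (flow) area.
Plume center vt = 0.185 × 2910 = 538.35 m, so the well at 494 m is 44.35 m upgradient of the peak.
√(4πDt) = 50.52 m, giving peak height M/(n_e·A·√(4πDt)) = 158/(0.40 × 57.9 × 50.52) = 0.1350 kg/m³.
(x−vt)²/(4Dt) = (-44.35)²/(4 × 0.0698 × 2910) = 2.421; exp(−2.421) = 0.08883.
C = 0.1350 × 0.08883 = 0.0120 kg/m³.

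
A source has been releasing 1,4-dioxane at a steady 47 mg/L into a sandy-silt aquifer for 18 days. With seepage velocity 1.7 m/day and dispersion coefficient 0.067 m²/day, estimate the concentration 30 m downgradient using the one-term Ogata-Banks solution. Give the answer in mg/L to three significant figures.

30.6 mg/L

For a continuous step input, C/C₀ ≈ ½·erfc((x−vt)/(2√(Dt))).
vt = 1.7 × 18 = 30.6 m and 2√(Dt) = 2√(0.067 × 18) = 2.196 m.
Argument (x−vt)/(2√(Dt)) = (30 − 30.6)/2.196 = -0.2732; ½·erfc(-0.2732) = 0.6504.
C = 47 × 0.6504 = 30.6 mg/L.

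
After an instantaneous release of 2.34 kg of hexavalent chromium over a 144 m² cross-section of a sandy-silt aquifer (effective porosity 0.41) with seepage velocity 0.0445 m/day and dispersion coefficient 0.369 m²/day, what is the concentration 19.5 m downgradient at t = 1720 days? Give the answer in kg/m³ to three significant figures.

For an instantaneous plane source, C(x,t) = M/(n_e·A·√(4πDt)) · exp(−(x−vt)²/(4Dt)), with n_e·A the pore (flow) area.
Plume center vt = 0.0445 × 1720 = 76.54 m, so the well at 19.5 m is 57.04 m upgradient of the peak.
√(4πDt) = 89.31 m, giving peak height M/(n_e·A·√(4πDt)) = 2.34/(0.41 × 144 × 89.31) = 0.0004438 kg/m³.
(x−vt)²/(4Dt) = (-57.04)²/(4 × 0.369 × 1720) = 1.282; exp(−1.282) = 0.2775.
C = 0.0004438 × 0.2775 = 0.000123 kg/m³.

0.000123 kg/m³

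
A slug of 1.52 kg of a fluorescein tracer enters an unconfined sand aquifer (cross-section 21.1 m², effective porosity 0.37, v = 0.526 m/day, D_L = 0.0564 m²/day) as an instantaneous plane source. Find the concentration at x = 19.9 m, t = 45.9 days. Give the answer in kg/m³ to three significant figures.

0.00600 kg/m³

For an instantaneous plane source, C(x,t) = M/(n_e·A·√(4πDt)) · exp(−(x−vt)²/(4Dt)), with n_e·A the pore (flow) area.
Plume center vt = 0.526 × 45.9 = 24.1434 m, so the well at 19.9 m is 4.2434 m upgradient of the peak.
√(4πDt) = 5.704 m, giving peak height M/(n_e·A·√(4πDt)) = 1.52/(0.37 × 21.1 × 5.704) = 0.03413 kg/m³.
(x−vt)²/(4Dt) = (-4.2434)²/(4 × 0.0564 × 45.9) = 1.739; exp(−1.739) = 0.1757.
C = 0.03413 × 0.1757 = 0.00600 kg/m³.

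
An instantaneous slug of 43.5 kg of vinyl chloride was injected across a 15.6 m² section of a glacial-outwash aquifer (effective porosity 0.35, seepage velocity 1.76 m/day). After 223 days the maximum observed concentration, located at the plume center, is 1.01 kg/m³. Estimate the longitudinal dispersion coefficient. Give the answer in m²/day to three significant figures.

At the plume center C_max = M/(n_e·A·√(4πDt)), so D = M²/(4πt·(n_e·A·C_max)²).
n_e·A·C_max = 0.35 × 15.6 × 1.01 = 5.515 kg/m.
D = 43.5²/(4π × 223 × 5.515²) = 0.0222 m²/day.

0.0222 m²/day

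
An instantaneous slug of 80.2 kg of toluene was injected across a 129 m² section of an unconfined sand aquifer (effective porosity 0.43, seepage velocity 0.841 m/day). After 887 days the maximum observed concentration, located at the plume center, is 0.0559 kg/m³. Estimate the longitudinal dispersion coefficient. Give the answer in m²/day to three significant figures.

At the plume center C_max = M/(n_e·A·√(4πDt)), so D = M²/(4πt·(n_e·A·C_max)²).
n_e·A·C_max = 0.43 × 129 × 0.0559 = 3.101 kg/m.
D = 80.2²/(4π × 887 × 3.101²) = 0.0600 m²/day.

0.0600 m²/day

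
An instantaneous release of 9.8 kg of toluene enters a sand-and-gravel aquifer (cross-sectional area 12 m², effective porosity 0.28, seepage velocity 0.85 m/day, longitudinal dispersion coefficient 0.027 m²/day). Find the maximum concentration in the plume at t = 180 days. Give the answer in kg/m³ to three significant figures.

The peak of an instantaneous 1D plume sits at x = vt; there the Gaussian factor is 1 and C_max = M/(n_e·A·√(4πDt)), where n_e·A is the pore area the mass is dissolved in.
√(4πDt) = √(4π × 0.027 × 180) = 7.815 m, so C_max = 9.8/(0.28 × 12 × 7.815) = 0.373 kg/m³.

0.373 kg/m³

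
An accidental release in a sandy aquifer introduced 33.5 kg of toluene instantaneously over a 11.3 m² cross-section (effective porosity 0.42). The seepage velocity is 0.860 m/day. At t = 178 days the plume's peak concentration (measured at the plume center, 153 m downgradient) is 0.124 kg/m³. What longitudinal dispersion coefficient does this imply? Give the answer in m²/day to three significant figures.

1.45 m²/day

At the plume center C_max = M/(n_e·A·√(4πDt)), so D = M²/(4πt·(n_e·A·C_max)²).
n_e·A·C_max = 0.42 × 11.3 × 0.124 = 0.5885 kg/m.
D = 33.5²/(4π × 178 × 0.5885²) = 1.45 m²/day.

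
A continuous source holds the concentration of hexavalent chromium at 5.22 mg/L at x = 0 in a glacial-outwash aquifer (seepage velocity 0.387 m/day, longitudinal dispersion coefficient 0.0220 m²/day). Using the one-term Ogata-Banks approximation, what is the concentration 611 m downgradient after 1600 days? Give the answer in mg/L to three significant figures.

4.36 mg/L

For a continuous step input, C/C₀ ≈ ½·erfc((x−vt)/(2√(Dt))).
vt = 0.387 × 1600 = 619.2 m and 2√(Dt) = 2√(0.0220 × 1600) = 11.87 m.
Argument (x−vt)/(2√(Dt)) = (611 − 619.2)/11.87 = -0.6908; ½·erfc(-0.6908) = 0.8357.
C = 5.22 × 0.8357 = 4.36 mg/L.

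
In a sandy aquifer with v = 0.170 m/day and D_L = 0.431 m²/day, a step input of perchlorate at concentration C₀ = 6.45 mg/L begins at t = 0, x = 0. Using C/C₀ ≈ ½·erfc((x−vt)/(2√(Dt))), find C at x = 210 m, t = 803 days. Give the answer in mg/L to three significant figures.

0.0168 mg/L

For a continuous step input, C/C₀ ≈ ½·erfc((x−vt)/(2√(Dt))).
vt = 0.170 × 803 = 136.51 m and 2√(Dt) = 2√(0.431 × 803) = 37.21 m.
Argument (x−vt)/(2√(Dt)) = (210 − 136.51)/37.21 = 1.975; ½·erfc(1.975) = 0.002611.
C = 6.45 × 0.002611 = 0.0168 mg/L.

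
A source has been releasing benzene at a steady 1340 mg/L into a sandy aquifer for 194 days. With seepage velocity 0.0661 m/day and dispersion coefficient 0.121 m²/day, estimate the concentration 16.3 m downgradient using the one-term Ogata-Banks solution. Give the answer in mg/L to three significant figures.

410 mg/L

For a continuous step input, C/C₀ ≈ ½·erfc((x−vt)/(2√(Dt))).
vt = 0.0661 × 194 = 12.8234 m and 2√(Dt) = 2√(0.121 × 194) = 9.690 m.
Argument (x−vt)/(2√(Dt)) = (16.3 − 12.8234)/9.690 = 0.3588; ½·erfc(0.3588) = 0.3059.
C = 1340 × 0.3059 = 410 mg/L.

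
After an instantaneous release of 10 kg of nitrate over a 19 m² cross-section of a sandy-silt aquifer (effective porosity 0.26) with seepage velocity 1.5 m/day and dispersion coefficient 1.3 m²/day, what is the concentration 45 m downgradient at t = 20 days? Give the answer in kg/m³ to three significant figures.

0.0129 kg/m³

For an instantaneous plane source, C(x,t) = M/(n_e·A·√(4πDt)) · exp(−(x−vt)²/(4Dt)), with n_e·A the pore (flow) area.
Plume center vt = 1.5 × 20 = 30 m, so the well at 45 m is 15 m downgradient of the peak.
√(4πDt) = 18.08 m, giving peak height M/(n_e·A·√(4πDt)) = 10/(0.26 × 19 × 18.08) = 0.1120 kg/m³.
(x−vt)²/(4Dt) = (15)²/(4 × 1.3 × 20) = 2.163; exp(−2.163) = 0.1150.
C = 0.1120 × 0.1150 = 0.0129 kg/m³.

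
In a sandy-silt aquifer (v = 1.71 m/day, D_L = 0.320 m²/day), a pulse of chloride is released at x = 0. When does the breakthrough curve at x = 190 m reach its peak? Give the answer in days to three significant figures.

For the 1D instantaneous-source solution, setting ∂C/∂t = 0 at fixed x gives v²t² + 2Dt − x² = 0, so t = (√(D² + v²x²) − D)/v².
√(D² + v²x²) = √(0.320² + 1.71² × 190²) = 324.9; v² = 2.9241.
t = (324.9 − 0.320)/2.9241 = 111 days (vs. the pure-advection estimate x/v = 111 d).

111 days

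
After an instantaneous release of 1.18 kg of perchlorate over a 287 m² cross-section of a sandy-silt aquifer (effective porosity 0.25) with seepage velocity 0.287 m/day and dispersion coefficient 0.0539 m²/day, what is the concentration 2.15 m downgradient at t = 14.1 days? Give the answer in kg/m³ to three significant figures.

For an instantaneous plane source, C(x,t) = M/(n_e·A·√(4πDt)) · exp(−(x−vt)²/(4Dt)), with n_e·A the pore (flow) area.
Plume center vt = 0.287 × 14.1 = 4.0467 m, so the well at 2.15 m is 1.8967 m upgradient of the peak.
√(4πDt) = 3.090 m, giving peak height M/(n_e·A·√(4πDt)) = 1.18/(0.25 × 287 × 3.090) = 0.005322 kg/m³.
(x−vt)²/(4Dt) = (-1.8967)²/(4 × 0.0539 × 14.1) = 1.183; exp(−1.183) = 0.3064.
C = 0.005322 × 0.3064 = 0.00163 kg/m³.

0.00163 kg/m³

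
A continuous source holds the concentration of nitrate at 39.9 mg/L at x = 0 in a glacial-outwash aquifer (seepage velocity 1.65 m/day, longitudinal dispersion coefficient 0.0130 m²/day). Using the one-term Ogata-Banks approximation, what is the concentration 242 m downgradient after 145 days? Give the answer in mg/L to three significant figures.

3.13 mg/L

For a continuous step input, C/C₀ ≈ ½·erfc((x−vt)/(2√(Dt))).
vt = 1.65 × 145 = 239.25 m and 2√(Dt) = 2√(0.0130 × 145) = 2.746 m.
Argument (x−vt)/(2√(Dt)) = (242 − 239.25)/2.746 = 1.001; ½·erfc(1.001) = 0.07844.
C = 39.9 × 0.07844 = 3.13 mg/L.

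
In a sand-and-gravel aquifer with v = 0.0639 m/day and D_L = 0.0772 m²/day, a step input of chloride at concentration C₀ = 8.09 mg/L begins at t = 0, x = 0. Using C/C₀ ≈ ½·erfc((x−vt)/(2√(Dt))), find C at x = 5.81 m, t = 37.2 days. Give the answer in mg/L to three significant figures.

For a continuous step input, C/C₀ ≈ ½·erfc((x−vt)/(2√(Dt))).
vt = 0.0639 × 37.2 = 2.37708 m and 2√(Dt) = 2√(0.0772 × 37.2) = 3.389 m.
Argument (x−vt)/(2√(Dt)) = (5.81 − 2.37708)/3.389 = 1.013; ½·erfc(1.013) = 0.07599.
C = 8.09 × 0.07599 = 0.615 mg/L.

0.615 mg/L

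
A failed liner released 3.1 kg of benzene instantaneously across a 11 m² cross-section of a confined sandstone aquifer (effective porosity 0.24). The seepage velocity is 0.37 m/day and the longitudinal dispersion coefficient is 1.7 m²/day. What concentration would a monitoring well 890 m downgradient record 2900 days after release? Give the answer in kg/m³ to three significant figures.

0.000863 kg/m³

For an instantaneous plane source, C(x,t) = M/(n_e·A·√(4πDt)) · exp(−(x−vt)²/(4Dt)), with n_e·A the pore (flow) area.
Plume center vt = 0.37 × 2900 = 1073 m, so the well at 890 m is 183 m upgradient of the peak.
√(4πDt) = 248.9 m, giving peak height M/(n_e·A·√(4πDt)) = 3.1/(0.24 × 11 × 248.9) = 0.004718 kg/m³.
(x−vt)²/(4Dt) = (-183)²/(4 × 1.7 × 2900) = 1.698; exp(−1.698) = 0.1830.
C = 0.004718 × 0.1830 = 0.000863 kg/m³.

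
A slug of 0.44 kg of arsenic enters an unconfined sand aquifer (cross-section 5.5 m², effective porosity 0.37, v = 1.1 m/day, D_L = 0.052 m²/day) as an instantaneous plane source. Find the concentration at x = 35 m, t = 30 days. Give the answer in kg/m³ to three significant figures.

For an instantaneous plane source, C(x,t) = M/(n_e·A·√(4πDt)) · exp(−(x−vt)²/(4Dt)), with n_e·A the pore (flow) area.
Plume center vt = 1.1 × 30 = 33 m, so the well at 35 m is 2 m downgradient of the peak.
√(4πDt) = 4.428 m, giving peak height M/(n_e·A·√(4πDt)) = 0.44/(0.37 × 5.5 × 4.428) = 0.04883 kg/m³.
(x−vt)²/(4Dt) = (2)²/(4 × 0.052 × 30) = 0.6410; exp(−0.6410) = 0.5268.
C = 0.04883 × 0.5268 = 0.0257 kg/m³.

0.0257 kg/m³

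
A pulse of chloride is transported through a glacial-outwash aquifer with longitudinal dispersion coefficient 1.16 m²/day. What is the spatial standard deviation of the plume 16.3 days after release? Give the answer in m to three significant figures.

6.15 m

Dispersive spreading gives a Gaussian with σ² = 2Dt; advection only shifts the center.
σ = √(2 × 1.16 × 16.3) = 6.15 m.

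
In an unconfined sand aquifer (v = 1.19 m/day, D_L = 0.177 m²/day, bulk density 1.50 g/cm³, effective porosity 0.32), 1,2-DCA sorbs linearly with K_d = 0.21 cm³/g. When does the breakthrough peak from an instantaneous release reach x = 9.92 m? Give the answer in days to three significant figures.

16.3 days

Retardation factor R = 1 + ρ_b·K_d/n = 1 + 1.50 × 0.21/0.32 = 1.984.
Sorption retards both mechanisms: v_R = v/R = 0.5998 m/day, D_R = D/R = 0.08921 m²/day.
Peak time from v_R²t² + 2D_R t − x² = 0: t = (√(D_R² + v_R²x²) − D_R)/v_R².
√(D_R² + v_R²x²) = √(0.08921² + 0.5998² × 9.92²) = 5.951; v_R² = 0.3598.
t = (5.951 − 0.08921)/0.3598 = 16.3 days.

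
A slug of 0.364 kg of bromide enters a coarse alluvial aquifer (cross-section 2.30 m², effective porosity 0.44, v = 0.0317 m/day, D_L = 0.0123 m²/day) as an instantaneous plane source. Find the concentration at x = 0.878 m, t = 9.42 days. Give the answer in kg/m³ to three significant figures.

For an instantaneous plane source, C(x,t) = M/(n_e·A·√(4πDt)) · exp(−(x−vt)²/(4Dt)), with n_e·A the pore (flow) area.
Plume center vt = 0.0317 × 9.42 = 0.298614 m, so the well at 0.878 m is 0.579386 m downgradient of the peak.
√(4πDt) = 1.207 m, giving peak height M/(n_e·A·√(4πDt)) = 0.364/(0.44 × 2.30 × 1.207) = 0.2980 kg/m³.
(x−vt)²/(4Dt) = (0.579386)²/(4 × 0.0123 × 9.42) = 0.7243; exp(−0.7243) = 0.4847.
C = 0.2980 × 0.4847 = 0.144 kg/m³.

0.144 kg/m³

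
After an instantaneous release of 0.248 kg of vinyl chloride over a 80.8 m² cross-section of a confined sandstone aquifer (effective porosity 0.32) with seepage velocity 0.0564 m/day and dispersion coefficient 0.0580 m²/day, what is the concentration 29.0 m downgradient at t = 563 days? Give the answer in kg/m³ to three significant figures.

0.000447 kg/m³

For an instantaneous plane source, C(x,t) = M/(n_e·A·√(4πDt)) · exp(−(x−vt)²/(4Dt)), with n_e·A the pore (flow) area.
Plume center vt = 0.0564 × 563 = 31.7532 m, so the well at 29.0 m is 2.7532 m upgradient of the peak.
√(4πDt) = 20.26 m, giving peak height M/(n_e·A·√(4πDt)) = 0.248/(0.32 × 80.8 × 20.26) = 0.0004734 kg/m³.
(x−vt)²/(4Dt) = (-2.7532)²/(4 × 0.0580 × 563) = 0.05803; exp(−0.05803) = 0.9436.
C = 0.0004734 × 0.9436 = 0.000447 kg/m³.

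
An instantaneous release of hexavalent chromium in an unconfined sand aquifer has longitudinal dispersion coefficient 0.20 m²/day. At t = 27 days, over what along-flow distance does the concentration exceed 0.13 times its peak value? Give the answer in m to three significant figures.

13.3 m

The plume is Gaussian with σ = √(2Dt) = √(2 × 0.20 × 27) = 3.286 m.
C/C_peak = exp(−Δx²/(2σ²)) = 0.13 ⇒ Δx = σ·√(−2 ln 0.13) = 3.286 × 2.020 = 6.638 m.
Width = 2Δx = 13.3 m.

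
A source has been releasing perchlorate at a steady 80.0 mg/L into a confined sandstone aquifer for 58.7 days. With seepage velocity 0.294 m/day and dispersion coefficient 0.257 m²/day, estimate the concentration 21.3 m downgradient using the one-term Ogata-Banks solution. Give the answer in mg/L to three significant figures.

For a continuous step input, C/C₀ ≈ ½·erfc((x−vt)/(2√(Dt))).
vt = 0.294 × 58.7 = 17.2578 m and 2√(Dt) = 2√(0.257 × 58.7) = 7.768 m.
Argument (x−vt)/(2√(Dt)) = (21.3 − 17.2578)/7.768 = 0.5204; ½·erfc(0.5204) = 0.2309.
C = 80.0 × 0.2309 = 18.5 mg/L.

18.5 mg/L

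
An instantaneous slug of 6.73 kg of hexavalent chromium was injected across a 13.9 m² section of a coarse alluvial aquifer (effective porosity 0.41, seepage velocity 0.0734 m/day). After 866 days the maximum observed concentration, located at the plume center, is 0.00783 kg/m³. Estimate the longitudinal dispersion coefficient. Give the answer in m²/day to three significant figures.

2.09 m²/day

At the plume center C_max = M/(n_e·A·√(4πDt)), so D = M²/(4πt·(n_e·A·C_max)²).
n_e·A·C_max = 0.41 × 13.9 × 0.00783 = 0.04462 kg/m.
D = 6.73²/(4π × 866 × 0.04462²) = 2.09 m²/day.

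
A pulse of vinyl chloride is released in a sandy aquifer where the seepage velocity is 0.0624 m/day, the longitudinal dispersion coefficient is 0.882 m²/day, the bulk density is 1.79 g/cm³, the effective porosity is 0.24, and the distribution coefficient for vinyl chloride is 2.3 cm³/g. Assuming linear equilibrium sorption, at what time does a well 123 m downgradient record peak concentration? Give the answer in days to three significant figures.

31900 days

Retardation factor R = 1 + ρ_b·K_d/n = 1 + 1.79 × 2.3/0.24 = 18.15.
Sorption retards both mechanisms: v_R = v/R = 0.003438 m/day, D_R = D/R = 0.04860 m²/day.
Peak time from v_R²t² + 2D_R t − x² = 0: t = (√(D_R² + v_R²x²) − D_R)/v_R².
√(D_R² + v_R²x²) = √(0.04860² + 0.003438² × 123²) = 0.4257; v_R² = 1.182e-05.
t = (0.4257 − 0.04860)/1.182e-05 = 31900 days.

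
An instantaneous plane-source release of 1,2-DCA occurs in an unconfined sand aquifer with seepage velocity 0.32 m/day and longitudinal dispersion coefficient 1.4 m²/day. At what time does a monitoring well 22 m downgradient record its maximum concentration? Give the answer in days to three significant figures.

56.4 days

For the 1D instantaneous-source solution, setting ∂C/∂t = 0 at fixed x gives v²t² + 2Dt − x² = 0, so t = (√(D² + v²x²) − D)/v².
√(D² + v²x²) = √(1.4² + 0.32² × 22²) = 7.178; v² = 0.1024.
t = (7.178 − 1.4)/0.1024 = 56.4 days (vs. the pure-advection estimate x/v = 68.8 d).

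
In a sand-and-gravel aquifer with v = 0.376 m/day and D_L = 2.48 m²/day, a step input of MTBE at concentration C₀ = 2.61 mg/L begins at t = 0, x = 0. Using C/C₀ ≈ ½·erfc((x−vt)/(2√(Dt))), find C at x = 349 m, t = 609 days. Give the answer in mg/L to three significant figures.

0.0378 mg/L

For a continuous step input, C/C₀ ≈ ½·erfc((x−vt)/(2√(Dt))).
vt = 0.376 × 609 = 228.984 m and 2√(Dt) = 2√(2.48 × 609) = 77.73 m.
Argument (x−vt)/(2√(Dt)) = (349 − 228.984)/77.73 = 1.544; ½·erfc(1.544) = 0.01450.
C = 2.61 × 0.01450 = 0.0378 mg/L.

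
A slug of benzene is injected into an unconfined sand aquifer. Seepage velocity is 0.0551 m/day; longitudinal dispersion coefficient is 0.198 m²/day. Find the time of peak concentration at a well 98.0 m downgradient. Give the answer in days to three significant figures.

For the 1D instantaneous-source solution, setting ∂C/∂t = 0 at fixed x gives v²t² + 2Dt − x² = 0, so t = (√(D² + v²x²) − D)/v².
√(D² + v²x²) = √(0.198² + 0.0551² × 98.0²) = 5.403; v² = 0.00303601.
t = (5.403 − 0.198)/0.00303601 = 1710 days (vs. the pure-advection estimate x/v = 1780 d).

1710 days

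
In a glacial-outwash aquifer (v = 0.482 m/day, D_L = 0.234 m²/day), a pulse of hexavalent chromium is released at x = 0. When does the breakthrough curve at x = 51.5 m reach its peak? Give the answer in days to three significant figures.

For the 1D instantaneous-source solution, setting ∂C/∂t = 0 at fixed x gives v²t² + 2Dt − x² = 0, so t = (√(D² + v²x²) − D)/v².
√(D² + v²x²) = √(0.234² + 0.482² × 51.5²) = 24.82; v² = 0.232324.
t = (24.82 − 0.234)/0.232324 = 106 days (vs. the pure-advection estimate x/v = 107 d).

106 days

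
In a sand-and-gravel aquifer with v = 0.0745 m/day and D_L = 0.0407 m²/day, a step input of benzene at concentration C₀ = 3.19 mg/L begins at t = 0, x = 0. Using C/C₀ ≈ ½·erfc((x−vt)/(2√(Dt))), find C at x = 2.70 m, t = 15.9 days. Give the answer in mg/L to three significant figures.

0.292 mg/L

For a continuous step input, C/C₀ ≈ ½·erfc((x−vt)/(2√(Dt))).
vt = 0.0745 × 15.9 = 1.18455 m and 2√(Dt) = 2√(0.0407 × 15.9) = 1.609 m.
Argument (x−vt)/(2√(Dt)) = (2.70 − 1.18455)/1.609 = 0.9419; ½·erfc(0.9419) = 0.09142.
C = 3.19 × 0.09142 = 0.292 mg/L.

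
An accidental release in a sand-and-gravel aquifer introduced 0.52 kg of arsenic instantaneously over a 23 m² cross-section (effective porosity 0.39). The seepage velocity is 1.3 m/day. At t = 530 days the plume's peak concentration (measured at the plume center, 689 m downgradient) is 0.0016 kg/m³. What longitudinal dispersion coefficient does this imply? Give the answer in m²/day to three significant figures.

At the plume center C_max = M/(n_e·A·√(4πDt)), so D = M²/(4πt·(n_e·A·C_max)²).
n_e·A·C_max = 0.39 × 23 × 0.0016 = 0.01435 kg/m.
D = 0.52²/(4π × 530 × 0.01435²) = 0.197 m²/day.

0.197 m²/day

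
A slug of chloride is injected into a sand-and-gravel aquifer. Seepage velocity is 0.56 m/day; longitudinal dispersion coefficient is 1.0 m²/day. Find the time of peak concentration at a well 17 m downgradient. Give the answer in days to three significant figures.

27.3 days

For the 1D instantaneous-source solution, setting ∂C/∂t = 0 at fixed x gives v²t² + 2Dt − x² = 0, so t = (√(D² + v²x²) − D)/v².
√(D² + v²x²) = √(1.0² + 0.56² × 17²) = 9.572; v² = 0.3136.
t = (9.572 − 1.0)/0.3136 = 27.3 days (vs. the pure-advection estimate x/v = 30.4 d).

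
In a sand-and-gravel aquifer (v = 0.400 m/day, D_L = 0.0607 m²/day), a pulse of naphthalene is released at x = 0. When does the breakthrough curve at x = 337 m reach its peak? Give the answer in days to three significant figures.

For the 1D instantaneous-source solution, setting ∂C/∂t = 0 at fixed x gives v²t² + 2Dt − x² = 0, so t = (√(D² + v²x²) − D)/v².
√(D² + v²x²) = √(0.0607² + 0.400² × 337²) = 134.8; v² = 0.16.
t = (134.8 − 0.0607)/0.16 = 842 days (vs. the pure-advection estimate x/v = 842 d).

842 days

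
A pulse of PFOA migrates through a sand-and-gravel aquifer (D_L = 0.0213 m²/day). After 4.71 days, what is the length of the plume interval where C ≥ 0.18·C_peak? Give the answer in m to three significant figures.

The plume is Gaussian with σ = √(2Dt) = √(2 × 0.0213 × 4.71) = 0.4479 m.
C/C_peak = exp(−Δx²/(2σ²)) = 0.18 ⇒ Δx = σ·√(−2 ln 0.18) = 0.4479 × 1.852 = 0.8295 m.
Width = 2Δx = 1.66 m.

1.66 m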